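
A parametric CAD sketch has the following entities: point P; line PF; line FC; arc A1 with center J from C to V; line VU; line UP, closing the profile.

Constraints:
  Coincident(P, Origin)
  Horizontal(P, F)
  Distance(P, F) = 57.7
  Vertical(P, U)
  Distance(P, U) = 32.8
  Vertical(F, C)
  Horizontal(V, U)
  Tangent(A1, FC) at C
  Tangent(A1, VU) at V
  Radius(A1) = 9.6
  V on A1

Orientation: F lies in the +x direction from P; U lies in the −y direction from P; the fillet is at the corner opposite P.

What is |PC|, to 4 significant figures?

62.19

P is at the origin; P and F share the same y with |PF| = 57.7 and F on the +x side, so F = (57.70, 0.000). PU is vertical with |PU| = 32.8 and U on the −y side, so U = (0.000, -32.80). The virtual corner opposite P is at (57.70, -32.80). Since A1 is tangent to FC there, JC ⟂ FC and A1 meets VU tangentially, so JV is at right angles to VU, with radius 9.6, so the center J sits 9.6 in from both sides at J = (48.10, -23.20). That places the tangent points at C = (57.70, -23.20) on FC and V = (48.10, -32.80) on VU. Then |PC| = |C − P| = 62.19.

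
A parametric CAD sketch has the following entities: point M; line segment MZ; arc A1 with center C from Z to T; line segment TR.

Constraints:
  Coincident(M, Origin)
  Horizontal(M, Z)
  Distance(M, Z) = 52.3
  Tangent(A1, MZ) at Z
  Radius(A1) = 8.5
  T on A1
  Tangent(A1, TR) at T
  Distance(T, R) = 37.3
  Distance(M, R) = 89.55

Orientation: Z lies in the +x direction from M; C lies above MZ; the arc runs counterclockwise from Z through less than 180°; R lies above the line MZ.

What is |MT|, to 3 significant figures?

58.3

M is at the origin; M and Z share the same y with |MZ| = 52.3 and Z on the +x side, so Z = (52.3, 0.00). Tangency of A1 to MZ means the radius CZ is perpendicular to MZ, so C = Z + (0, 8.5) = (52.3, 8.50). Since CT ⟂ TR (tangency), |CR| = √(8.5² + 37.3²) = 38.3 regardless of where T sits on A1. So R lies on both circle(M, 89.55) and circle(C, 38.3); the above-MZ intersection is R = (84.9, 28.6). T is the foot of the tangent from R: T = (58.3, 2.43).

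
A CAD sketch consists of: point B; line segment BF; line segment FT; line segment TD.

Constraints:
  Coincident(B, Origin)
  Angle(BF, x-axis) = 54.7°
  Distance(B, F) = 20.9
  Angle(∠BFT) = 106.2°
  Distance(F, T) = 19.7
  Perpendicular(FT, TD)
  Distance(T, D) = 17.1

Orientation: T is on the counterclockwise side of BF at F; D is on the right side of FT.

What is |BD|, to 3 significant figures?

45.1

B is at the origin; BF runs at 54.7° with length 20.9, so F = 20.9·(cos 54.7°, sin 54.7°) = (12.1, 17.1). ∠BFT = 106.2°, so FT runs at 54.7° + (180° − 106.2°) = 128° from the x-axis; with |FT| = 19.7, T = F + 19.7·(cos 128°, sin 128°) = (-0.186, 32.5). FT ⟂ TD; with |TD| = 17.1 on the right of FT, D = T + 17.1·(0.783, 0.623) = (13.2, 43.1). Then |BD| = |D − B| = 45.1.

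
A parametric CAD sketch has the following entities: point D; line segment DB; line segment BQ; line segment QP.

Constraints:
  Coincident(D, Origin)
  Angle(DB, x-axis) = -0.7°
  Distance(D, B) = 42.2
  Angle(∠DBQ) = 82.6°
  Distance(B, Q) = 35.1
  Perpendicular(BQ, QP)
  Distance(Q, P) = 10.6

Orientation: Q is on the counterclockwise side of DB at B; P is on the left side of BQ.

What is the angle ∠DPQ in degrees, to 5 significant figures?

136.49°

∠DBQ = 82.6°, so BQ runs at -0.7° + (180° − 82.6°) = 96.700° from the x-axis; with |BQ| = 35.1, Q = B + 35.1·(cos 96.700°, sin 96.700°) = (38.102, 34.345). The perpendicularity gives QP at right angles to BQ; with |QP| = 10.6 on the left of BQ, P = Q + 10.6·(-0.99317, -0.11667) = (27.574, 33.108). Then cos ∠DPQ = PD·PQ / (|PD||PQ|), giving 136.49°.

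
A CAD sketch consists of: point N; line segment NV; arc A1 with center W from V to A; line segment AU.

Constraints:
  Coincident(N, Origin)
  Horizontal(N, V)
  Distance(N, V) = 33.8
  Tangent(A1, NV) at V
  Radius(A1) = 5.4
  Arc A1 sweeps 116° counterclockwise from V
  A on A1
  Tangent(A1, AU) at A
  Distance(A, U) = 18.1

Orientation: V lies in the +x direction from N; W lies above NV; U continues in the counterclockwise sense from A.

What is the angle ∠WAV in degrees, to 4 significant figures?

32.00°

A1 meets NV tangentially, so WV is at right angles to NV, so W = V + (0, 5.4) = (33.80, 5.400). On A1, V sits at bearing -90° from W; a 116° counterclockwise sweep puts A at bearing 26°, so A = W + 5.4·(cos 26°, sin 26°) = (38.65, 7.767). Then cos ∠WAV = AW·AV / (|AW||AV|), giving 32.00°.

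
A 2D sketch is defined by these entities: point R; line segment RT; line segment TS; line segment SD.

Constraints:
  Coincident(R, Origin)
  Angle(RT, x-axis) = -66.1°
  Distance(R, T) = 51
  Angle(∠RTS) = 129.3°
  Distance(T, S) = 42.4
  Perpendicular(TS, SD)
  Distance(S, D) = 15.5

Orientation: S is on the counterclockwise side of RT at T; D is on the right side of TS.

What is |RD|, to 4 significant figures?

92.75

R is at the origin; RT runs at -66.1° with length 51.0, so T = 51.0·(cos -66.1°, sin -66.1°) = (20.66, -46.63). ∠RTS = 129.3°, so TS runs at -66.1° + (180° − 129.3°) = -15.40° from the x-axis; with |TS| = 42.4, S = T + 42.4·(cos -15.40°, sin -15.40°) = (61.54, -57.89). The perpendicularity gives SD at right angles to TS; with |SD| = 15.5 on the right of TS, D = S + 15.5·(-0.2656, -0.9641) = (57.42, -72.83). Then |RD| = |D − R| = 92.75.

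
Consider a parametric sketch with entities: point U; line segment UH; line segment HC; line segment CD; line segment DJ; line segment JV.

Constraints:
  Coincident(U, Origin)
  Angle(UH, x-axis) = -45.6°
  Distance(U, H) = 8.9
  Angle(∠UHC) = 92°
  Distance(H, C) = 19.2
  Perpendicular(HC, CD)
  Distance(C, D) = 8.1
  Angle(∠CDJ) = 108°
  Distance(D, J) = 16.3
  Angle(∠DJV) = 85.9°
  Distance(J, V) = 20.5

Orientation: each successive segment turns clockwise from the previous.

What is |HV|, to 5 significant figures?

6.8731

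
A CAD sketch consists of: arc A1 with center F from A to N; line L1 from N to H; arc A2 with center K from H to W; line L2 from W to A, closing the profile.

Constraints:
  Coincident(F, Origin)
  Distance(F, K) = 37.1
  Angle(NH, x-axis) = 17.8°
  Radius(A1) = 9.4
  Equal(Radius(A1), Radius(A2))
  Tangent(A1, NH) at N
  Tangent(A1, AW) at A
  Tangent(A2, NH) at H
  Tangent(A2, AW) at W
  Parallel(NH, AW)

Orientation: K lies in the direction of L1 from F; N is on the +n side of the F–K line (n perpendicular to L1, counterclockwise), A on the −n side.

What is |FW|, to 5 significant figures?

38.272

The slot axis is L1's direction at 17.8°, so u = (cos 17.8°, sin 17.8°) = (0.95213, 0.30570) and n = (−sin 17.8°, cos 17.8°) = (-0.30570, 0.95213). F is at the origin and K lies 37.1 along u from F, so K = 37.1·u = (35.324, 11.341). Tangency of A1 to both parallel lines with radius 9.4 puts N and A at F ± 9.4·n: N = (-2.8735, 8.9500), A = (2.8735, -8.9500). Equal radii place H and W the same way about K: H = K + 9.4·n = (32.450, 20.291), W = K − 9.4·n = (38.198, 2.3913). Then |FW| = |W − F| = 38.272.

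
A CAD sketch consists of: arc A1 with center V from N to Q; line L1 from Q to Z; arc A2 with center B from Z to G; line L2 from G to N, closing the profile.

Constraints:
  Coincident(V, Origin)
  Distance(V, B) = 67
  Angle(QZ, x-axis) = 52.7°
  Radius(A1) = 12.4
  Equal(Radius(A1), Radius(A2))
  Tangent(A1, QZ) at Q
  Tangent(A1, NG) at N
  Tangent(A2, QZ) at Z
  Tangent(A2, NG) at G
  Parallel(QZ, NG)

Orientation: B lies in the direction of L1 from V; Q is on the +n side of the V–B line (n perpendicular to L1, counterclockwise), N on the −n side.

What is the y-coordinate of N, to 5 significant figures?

-7.5143

V is at the origin and B lies 67.0 along u from V, so B = 67.0·u = (40.601, 53.297). Tangency of A1 to both parallel lines with radius 12.4 puts Q and N at V ± 12.4·n: Q = (-9.8639, 7.5143), N = (9.8639, -7.5143). So N.y = -7.5143.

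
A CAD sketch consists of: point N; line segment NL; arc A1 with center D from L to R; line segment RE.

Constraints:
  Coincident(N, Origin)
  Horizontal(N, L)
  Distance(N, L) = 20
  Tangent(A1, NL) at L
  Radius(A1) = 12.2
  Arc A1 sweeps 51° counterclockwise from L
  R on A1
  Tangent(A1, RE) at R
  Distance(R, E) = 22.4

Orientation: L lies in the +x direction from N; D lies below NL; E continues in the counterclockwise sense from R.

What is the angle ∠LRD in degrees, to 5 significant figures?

64.500°

N is at the origin; N and L share the same y with |NL| = 20.0 and L on the +x side, so L = (20.000, 0.0000). Tangency of A1 to NL means the radius DL is perpendicular to NL, so D = L + (0, -12.2) = (20.000, -12.200). On A1, L sits at bearing 90° from D; a 51° counterclockwise sweep puts R at bearing 141°, so R = D + 12.2·(cos 141°, sin 141°) = (10.519, -4.5223). Then cos ∠LRD = RL·RD / (|RL||RD|), giving 64.500°.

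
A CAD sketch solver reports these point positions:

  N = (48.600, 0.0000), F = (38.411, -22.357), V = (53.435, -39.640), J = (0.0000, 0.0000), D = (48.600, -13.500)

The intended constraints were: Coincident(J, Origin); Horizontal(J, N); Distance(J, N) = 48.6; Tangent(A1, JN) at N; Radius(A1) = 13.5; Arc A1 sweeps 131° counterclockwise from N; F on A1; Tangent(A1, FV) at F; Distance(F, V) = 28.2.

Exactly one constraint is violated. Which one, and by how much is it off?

Distance(F, V) = 28.2 — off by 5.30.

J = (0.00, 0.00) ✓; J.y = 0.00, N.y = 0.00 ✓; |JN| = 48.60 ✓; ∠(DN, NJ) = 90.00° ✓; |DN| = 13.50 ✓; bearing(D→F) − bearing(D→N) = 131.0° ✓; |DF| = 13.50 ✓; ∠(DF, FV) = 90.00° ✓; |FV| = 22.90 ✗.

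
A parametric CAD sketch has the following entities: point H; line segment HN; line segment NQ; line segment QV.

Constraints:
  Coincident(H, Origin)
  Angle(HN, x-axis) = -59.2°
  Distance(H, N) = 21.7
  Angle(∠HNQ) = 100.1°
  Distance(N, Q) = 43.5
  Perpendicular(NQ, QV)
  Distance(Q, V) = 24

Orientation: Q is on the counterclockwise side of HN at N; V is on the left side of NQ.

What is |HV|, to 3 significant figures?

47.4

∠HNQ = 100.1°, so NQ runs at -59.2° + (180° − 100.1°) = 20.7° from the x-axis; with |NQ| = 43.5, Q = N + 43.5·(cos 20.7°, sin 20.7°) = (51.8, -3.26). NQ is perpendicular to QV; with |QV| = 24.0 on the left of NQ, V = Q + 24.0·(-0.353, 0.935) = (43.3, 19.2). Then |HV| = |V − H| = 47.4.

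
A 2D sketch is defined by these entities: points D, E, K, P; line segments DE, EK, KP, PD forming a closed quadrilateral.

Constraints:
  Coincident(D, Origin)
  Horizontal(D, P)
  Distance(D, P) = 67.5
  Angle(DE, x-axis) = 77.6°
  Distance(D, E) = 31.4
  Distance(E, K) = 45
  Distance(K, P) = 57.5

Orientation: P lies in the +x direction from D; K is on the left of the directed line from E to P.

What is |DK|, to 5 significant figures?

70.132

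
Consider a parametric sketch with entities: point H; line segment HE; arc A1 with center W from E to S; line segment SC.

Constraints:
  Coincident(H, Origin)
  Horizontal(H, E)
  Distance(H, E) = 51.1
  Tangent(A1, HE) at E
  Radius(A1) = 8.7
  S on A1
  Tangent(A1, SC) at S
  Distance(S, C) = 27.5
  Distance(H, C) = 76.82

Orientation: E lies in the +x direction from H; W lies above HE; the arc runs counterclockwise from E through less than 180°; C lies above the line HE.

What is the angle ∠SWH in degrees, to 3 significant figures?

145°

Checks: H = (0.00, 0.00) ✓; |WS| = 8.700 ✓; ∠(WS, SC) = 90.00° ✓; |SC| = 27.50 ✓; |HC| = 76.82 ✓.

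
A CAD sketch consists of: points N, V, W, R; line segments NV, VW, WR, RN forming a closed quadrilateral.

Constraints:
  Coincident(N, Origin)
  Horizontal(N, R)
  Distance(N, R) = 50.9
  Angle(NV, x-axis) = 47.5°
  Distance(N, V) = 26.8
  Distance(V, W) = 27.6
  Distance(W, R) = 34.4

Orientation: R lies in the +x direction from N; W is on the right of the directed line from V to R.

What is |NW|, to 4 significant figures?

19.08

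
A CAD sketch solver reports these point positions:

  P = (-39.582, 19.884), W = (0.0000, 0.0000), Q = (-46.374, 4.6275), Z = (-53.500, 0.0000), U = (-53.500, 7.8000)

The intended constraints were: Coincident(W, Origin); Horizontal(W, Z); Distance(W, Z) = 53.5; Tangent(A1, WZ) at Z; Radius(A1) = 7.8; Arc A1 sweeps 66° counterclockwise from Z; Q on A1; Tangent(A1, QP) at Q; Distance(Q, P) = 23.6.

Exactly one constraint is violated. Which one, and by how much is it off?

Distance(Q, P) = 23.6 — off by 6.90.

W = (0.00, 0.00) ✓; W.y = 0.00, Z.y = 0.00 ✓; |WZ| = 53.50 ✓; ∠(UZ, ZW) = 90.00° ✓; |UZ| = 7.800 ✓; bearing(U→Q) − bearing(U→Z) = 66.00° ✓; |UQ| = 7.800 ✓; ∠(UQ, QP) = 90.00° ✓; |QP| = 16.70 ✗.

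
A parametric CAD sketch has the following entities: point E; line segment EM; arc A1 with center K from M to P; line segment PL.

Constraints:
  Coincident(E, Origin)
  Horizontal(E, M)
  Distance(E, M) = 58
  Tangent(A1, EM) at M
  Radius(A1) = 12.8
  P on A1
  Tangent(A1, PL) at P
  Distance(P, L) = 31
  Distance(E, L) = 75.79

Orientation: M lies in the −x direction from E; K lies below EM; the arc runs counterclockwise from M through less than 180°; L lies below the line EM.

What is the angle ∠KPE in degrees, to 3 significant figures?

5.38°

Checks: |KP| = 12.80 ✓; ∠(KP, PL) = 90.00° ✓; |PL| = 31.00 ✓; |EL| = 75.79 ✓.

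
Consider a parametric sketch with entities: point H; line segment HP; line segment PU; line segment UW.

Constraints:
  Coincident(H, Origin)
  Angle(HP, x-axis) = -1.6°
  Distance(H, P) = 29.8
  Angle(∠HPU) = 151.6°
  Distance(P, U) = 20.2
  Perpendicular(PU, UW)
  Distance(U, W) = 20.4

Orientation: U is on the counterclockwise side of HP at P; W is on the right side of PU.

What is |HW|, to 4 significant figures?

57.88

∠HPU = 151.6°, so PU runs at -1.6° + (180° − 151.6°) = 26.80° from the x-axis; with |PU| = 20.2, U = P + 20.2·(cos 26.80°, sin 26.80°) = (47.82, 8.276). PU ⟂ UW; with |UW| = 20.4 on the right of PU, W = U + 20.4·(0.4509, -0.8926) = (57.02, -9.933). Then |HW| = |W − H| = 57.88.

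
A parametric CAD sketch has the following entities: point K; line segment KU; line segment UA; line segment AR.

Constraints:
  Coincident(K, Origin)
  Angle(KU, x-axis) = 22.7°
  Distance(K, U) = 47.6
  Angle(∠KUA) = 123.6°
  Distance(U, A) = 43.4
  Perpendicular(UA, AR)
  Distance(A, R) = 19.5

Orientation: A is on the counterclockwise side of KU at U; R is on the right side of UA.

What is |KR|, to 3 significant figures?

91.4

∠KUA = 123.6°, so UA runs at 22.7° + (180° − 123.6°) = 79.1° from the x-axis; with |UA| = 43.4, A = U + 43.4·(cos 79.1°, sin 79.1°) = (52.1, 61.0). The perpendicularity gives AR at right angles to UA; with |AR| = 19.5 on the right of UA, R = A + 19.5·(0.982, -0.189) = (71.3, 57.3). Then |KR| = |R − K| = 91.4.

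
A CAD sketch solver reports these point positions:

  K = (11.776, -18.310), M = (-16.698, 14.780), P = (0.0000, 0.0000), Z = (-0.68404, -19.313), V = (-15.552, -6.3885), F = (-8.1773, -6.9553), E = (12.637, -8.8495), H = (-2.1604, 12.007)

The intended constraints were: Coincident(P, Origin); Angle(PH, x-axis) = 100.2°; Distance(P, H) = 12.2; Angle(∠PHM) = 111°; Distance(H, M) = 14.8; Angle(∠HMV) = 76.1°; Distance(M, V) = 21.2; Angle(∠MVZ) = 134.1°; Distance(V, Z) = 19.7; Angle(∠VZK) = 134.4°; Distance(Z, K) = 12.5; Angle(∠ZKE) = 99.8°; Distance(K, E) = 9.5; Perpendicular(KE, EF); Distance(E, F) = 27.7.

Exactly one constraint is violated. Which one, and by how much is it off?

Distance(E, F) = 27.7 — off by 6.80.

P = (0.00, 0.00) ✓; PH at 100.2° ✓; |PH| = 12.20 ✓; ∠PHM = 111.0° ✓; |HM| = 14.80 ✓; ∠HMV = 76.10° ✓; |MV| = 21.20 ✓; ∠MVZ = 134.1° ✓; |VZ| = 19.70 ✓; ∠VZK = 134.4° ✓; |ZK| = 12.50 ✓; ∠ZKE = 99.80° ✓; |KE| = 9.500 ✓; ∠(KE, EF) = 90.00° ✓; |EF| = 20.90 ✗.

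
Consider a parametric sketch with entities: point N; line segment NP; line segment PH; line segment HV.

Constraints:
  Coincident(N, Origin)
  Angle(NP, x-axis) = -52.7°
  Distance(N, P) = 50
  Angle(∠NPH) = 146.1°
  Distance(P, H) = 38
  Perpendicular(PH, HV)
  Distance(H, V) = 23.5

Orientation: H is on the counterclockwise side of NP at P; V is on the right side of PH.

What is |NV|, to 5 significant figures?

94.663

∠NPH = 146.1°, so PH runs at -52.7° + (180° − 146.1°) = -18.800° from the x-axis; with |PH| = 38.0, H = P + 38.0·(cos -18.800°, sin -18.800°) = (66.272, -52.020). The perpendicularity gives HV at right angles to PH; with |HV| = 23.5 on the right of PH, V = H + 23.5·(-0.32227, -0.94665) = (58.699, -74.266). Then |NV| = |V − N| = 94.663.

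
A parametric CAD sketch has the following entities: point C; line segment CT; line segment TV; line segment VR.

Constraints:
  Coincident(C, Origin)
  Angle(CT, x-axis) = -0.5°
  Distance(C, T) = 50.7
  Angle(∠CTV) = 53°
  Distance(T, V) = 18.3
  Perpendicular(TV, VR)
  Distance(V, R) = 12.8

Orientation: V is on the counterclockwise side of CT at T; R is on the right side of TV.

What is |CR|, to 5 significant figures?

54.672

∠CTV = 53.0°, so TV runs at -0.5° + (180° − 53.0°) = 126.50° from the x-axis; with |TV| = 18.3, V = T + 18.3·(cos 126.50°, sin 126.50°) = (39.813, 14.268). TV is perpendicular to VR; with |VR| = 12.8 on the right of TV, R = V + 12.8·(0.80386, 0.59482) = (50.102, 21.882). Then |CR| = |R − C| = 54.672.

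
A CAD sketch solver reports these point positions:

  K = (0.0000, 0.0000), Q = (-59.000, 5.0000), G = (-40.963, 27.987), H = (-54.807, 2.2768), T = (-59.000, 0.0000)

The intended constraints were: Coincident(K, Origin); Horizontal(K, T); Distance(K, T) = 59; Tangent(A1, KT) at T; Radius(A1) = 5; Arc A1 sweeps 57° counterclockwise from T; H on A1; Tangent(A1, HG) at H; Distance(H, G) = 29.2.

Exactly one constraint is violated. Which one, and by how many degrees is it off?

Tangent(A1, HG) at H — off by 4.70°.

K = (0.00, 0.00) ✓; K.y = 0.00, T.y = 0.00 ✓; |KT| = 59.00 ✓; ∠(QT, TK) = 90.00° ✓; |QT| = 5.000 ✓; bearing(Q→H) − bearing(Q→T) = 57.00° ✓; |QH| = 5.000 ✓; ∠(QH, HG) = 85.30° ✗; |HG| = 29.20 ✓.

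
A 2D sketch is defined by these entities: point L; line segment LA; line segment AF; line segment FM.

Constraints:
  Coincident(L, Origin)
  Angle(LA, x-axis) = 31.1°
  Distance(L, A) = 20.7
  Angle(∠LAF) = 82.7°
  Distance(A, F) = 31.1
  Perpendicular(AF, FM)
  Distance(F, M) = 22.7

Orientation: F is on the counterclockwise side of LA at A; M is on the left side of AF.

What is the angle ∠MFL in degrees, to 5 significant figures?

54.201°

L is at the origin; LA runs at 31.1° with length 20.7, so A = 20.7·(cos 31.1°, sin 31.1°) = (17.725, 10.692). ∠LAF = 82.7°, so AF runs at 31.1° + (180° − 82.7°) = 128.40° from the x-axis; with |AF| = 31.1, F = A + 31.1·(cos 128.40°, sin 128.40°) = (-1.5930, 35.065). AF is perpendicular to FM; with |FM| = 22.7 on the left of AF, M = F + 22.7·(-0.78369, -0.62115) = (-19.383, 20.965). Then cos ∠MFL = FM·FL / (|FM||FL|), giving 54.201°.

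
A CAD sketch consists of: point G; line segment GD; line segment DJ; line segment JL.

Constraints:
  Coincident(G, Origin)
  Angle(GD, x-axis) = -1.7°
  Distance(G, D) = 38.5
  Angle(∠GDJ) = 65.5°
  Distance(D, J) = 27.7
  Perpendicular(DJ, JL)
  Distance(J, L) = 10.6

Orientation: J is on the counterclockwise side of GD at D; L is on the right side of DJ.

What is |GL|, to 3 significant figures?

47.1

G is at the origin; GD runs at -1.7° with length 38.5, so D = 38.5·(cos -1.7°, sin -1.7°) = (38.5, -1.14). ∠GDJ = 65.5°, so DJ runs at -1.7° + (180° − 65.5°) = 113° from the x-axis; with |DJ| = 27.7, J = D + 27.7·(cos 113°, sin 113°) = (27.7, 24.4). DJ ⟂ JL; with |JL| = 10.6 on the right of DJ, L = J + 10.6·(0.922, 0.388) = (37.5, 28.5). Then |GL| = |L − G| = 47.1.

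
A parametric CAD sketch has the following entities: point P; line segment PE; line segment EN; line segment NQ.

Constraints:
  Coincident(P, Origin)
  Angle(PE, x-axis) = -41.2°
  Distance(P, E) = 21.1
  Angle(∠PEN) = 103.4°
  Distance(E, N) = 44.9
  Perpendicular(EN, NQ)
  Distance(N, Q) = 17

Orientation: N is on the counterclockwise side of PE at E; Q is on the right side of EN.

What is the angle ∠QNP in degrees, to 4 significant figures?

112.4°

∠PEN = 103.4°, so EN runs at -41.2° + (180° − 103.4°) = 35.40° from the x-axis; with |EN| = 44.9, N = E + 44.9·(cos 35.40°, sin 35.40°) = (52.48, 12.11). EN ⟂ NQ; with |NQ| = 17.0 on the right of EN, Q = N + 17.0·(0.5793, -0.8151) = (62.32, -1.746). Then cos ∠QNP = NQ·NP / (|NQ||NP|), giving 112.4°.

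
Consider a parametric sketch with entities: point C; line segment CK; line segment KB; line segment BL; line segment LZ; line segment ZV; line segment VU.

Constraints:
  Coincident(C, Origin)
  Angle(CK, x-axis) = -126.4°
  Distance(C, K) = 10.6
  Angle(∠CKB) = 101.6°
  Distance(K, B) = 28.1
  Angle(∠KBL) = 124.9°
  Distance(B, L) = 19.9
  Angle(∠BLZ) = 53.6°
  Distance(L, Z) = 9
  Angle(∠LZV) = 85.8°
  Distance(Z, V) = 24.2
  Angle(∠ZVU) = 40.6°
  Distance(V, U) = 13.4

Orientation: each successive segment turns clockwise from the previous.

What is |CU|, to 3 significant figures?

43.3

∠LZV = 85.8° gives ZV at -120° from the x-axis; with |ZV| = 24.2, V = (-39.5, -1.99). ∠ZVU = 40.6° gives VU at 100° from the x-axis; with |VU| = 13.4, U = (-41.9, 11.2). Then |CU| = |U − C| = 43.3.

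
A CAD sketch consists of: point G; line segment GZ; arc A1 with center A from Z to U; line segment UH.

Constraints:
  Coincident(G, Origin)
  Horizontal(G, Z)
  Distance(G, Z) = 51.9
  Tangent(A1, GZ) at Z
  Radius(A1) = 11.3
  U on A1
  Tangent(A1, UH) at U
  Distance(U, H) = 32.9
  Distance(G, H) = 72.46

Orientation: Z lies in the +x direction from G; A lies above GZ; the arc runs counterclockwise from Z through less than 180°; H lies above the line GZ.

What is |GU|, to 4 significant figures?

64.42

G is at the origin; G and Z share the same y with |GZ| = 51.9 and Z on the +x side, so Z = (51.90, 0.000). A1 meets GZ tangentially, so AZ is at right angles to GZ, so A = Z + (0, 11.3) = (51.90, 11.30). Since AU ⟂ UH (tangency), |AH| = √(11.3² + 32.9²) = 34.79 regardless of where U sits on A1. So H lies on both circle(G, 72.46) and circle(A, 34.79); the above-GZ intersection is H = (56.13, 45.83). U is the foot of the tangent from H: U = (62.95, 13.65).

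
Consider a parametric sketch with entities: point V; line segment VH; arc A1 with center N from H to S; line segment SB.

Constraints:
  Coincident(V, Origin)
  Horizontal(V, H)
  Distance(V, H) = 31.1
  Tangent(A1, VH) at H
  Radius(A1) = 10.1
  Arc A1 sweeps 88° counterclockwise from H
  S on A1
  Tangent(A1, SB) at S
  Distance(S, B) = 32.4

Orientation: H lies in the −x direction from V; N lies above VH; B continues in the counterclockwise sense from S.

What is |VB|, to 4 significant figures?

46.58

On A1, H sits at bearing -90° from N; an 88° counterclockwise sweep puts S at bearing -2°, so S = N + 10.1·(cos -2°, sin -2°) = (-21.01, 9.748). Tangency of A1 to SB means the radius NS is perpendicular to SB, so SB runs along (−sin -2°, cos -2°); with |SB| = 32.4, B = (-19.88, 42.13). Then |VB| = |B − V| = 46.58.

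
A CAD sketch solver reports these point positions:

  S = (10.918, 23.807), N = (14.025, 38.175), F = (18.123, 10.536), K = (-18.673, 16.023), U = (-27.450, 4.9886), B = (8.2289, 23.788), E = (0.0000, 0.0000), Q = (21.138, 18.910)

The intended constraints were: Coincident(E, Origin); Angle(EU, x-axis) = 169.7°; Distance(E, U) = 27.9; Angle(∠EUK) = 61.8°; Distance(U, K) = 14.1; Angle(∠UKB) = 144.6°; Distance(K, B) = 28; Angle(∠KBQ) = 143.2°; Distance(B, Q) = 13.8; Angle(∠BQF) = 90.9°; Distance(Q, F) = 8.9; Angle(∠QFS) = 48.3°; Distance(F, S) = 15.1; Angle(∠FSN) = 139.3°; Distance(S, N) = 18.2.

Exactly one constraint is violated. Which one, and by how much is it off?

Distance(S, N) = 18.2 — off by 3.50.

E = (0.00, 0.00) ✓; EU at 169.7° ✓; |EU| = 27.90 ✓; ∠EUK = 61.80° ✓; |UK| = 14.10 ✓; ∠UKB = 144.6° ✓; |KB| = 28.00 ✓; ∠KBQ = 143.2° ✓; |BQ| = 13.80 ✓; ∠BQF = 90.90° ✓; |QF| = 8.900 ✓; ∠QFS = 48.30° ✓; |FS| = 15.10 ✓; ∠FSN = 139.3° ✓; |SN| = 14.70 ✗.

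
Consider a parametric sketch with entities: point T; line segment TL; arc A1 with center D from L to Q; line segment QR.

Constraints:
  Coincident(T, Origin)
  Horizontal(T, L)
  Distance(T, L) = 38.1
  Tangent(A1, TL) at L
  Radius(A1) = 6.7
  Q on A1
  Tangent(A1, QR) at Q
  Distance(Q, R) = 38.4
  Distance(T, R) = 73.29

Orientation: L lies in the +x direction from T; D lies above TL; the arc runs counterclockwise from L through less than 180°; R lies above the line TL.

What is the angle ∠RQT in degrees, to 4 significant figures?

125.7°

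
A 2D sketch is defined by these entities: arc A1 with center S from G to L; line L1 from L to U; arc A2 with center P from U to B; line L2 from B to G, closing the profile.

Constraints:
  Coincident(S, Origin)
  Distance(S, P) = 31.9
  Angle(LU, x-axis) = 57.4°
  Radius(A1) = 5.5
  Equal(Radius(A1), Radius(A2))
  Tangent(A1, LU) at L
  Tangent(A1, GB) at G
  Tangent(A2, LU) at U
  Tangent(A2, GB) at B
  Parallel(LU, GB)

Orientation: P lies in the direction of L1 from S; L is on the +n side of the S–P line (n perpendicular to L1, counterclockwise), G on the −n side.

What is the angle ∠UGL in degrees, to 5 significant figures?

70.974°

Tangency of A1 to both parallel lines with radius 5.5 puts L and G at S ± 5.5·n: L = (-4.6335, 2.9632), G = (4.6335, -2.9632). Equal radii place U and B the same way about P: U = P + 5.5·n = (12.553, 29.837), B = P − 5.5·n = (21.820, 23.911). Then cos ∠UGL = GU·GL / (|GU||GL|), giving 70.974°.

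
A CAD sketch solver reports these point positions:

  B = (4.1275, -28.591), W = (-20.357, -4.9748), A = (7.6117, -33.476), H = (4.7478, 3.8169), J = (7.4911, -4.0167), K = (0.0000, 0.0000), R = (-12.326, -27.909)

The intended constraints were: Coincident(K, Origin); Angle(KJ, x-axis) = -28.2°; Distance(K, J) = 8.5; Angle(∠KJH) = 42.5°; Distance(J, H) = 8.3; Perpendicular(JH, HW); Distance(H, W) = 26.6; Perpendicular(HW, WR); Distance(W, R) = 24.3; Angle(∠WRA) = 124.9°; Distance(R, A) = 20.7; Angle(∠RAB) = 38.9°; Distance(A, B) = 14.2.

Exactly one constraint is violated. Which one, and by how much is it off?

Distance(A, B) = 14.2 — off by 8.20.

K = (0.00, 0.00) ✓; KJ at -28.20° ✓; |KJ| = 8.500 ✓; ∠KJH = 42.50° ✓; |JH| = 8.300 ✓; ∠(JH, HW) = 90.00° ✓; |HW| = 26.60 ✓; ∠(HW, WR) = 90.00° ✓; |WR| = 24.30 ✓; ∠WRA = 124.9° ✓; |RA| = 20.70 ✓; ∠RAB = 38.90° ✓; |AB| = 6.000 ✗.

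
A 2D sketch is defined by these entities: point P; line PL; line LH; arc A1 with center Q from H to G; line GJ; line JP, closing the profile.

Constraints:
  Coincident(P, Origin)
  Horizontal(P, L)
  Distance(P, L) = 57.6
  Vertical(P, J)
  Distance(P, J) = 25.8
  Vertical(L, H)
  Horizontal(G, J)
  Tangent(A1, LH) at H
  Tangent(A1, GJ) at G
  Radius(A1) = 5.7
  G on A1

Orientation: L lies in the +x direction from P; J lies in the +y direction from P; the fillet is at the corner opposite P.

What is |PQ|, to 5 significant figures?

55.656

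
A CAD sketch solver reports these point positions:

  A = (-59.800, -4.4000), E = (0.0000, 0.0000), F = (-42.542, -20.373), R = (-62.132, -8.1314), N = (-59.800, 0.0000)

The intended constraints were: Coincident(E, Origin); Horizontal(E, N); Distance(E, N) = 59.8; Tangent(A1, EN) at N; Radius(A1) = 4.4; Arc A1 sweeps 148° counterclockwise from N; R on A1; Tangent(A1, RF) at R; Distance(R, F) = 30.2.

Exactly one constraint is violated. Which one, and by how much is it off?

Distance(R, F) = 30.2 — off by 7.10.

E = (0.00, 0.00) ✓; E.y = 0.00, N.y = 0.00 ✓; |EN| = 59.80 ✓; ∠(AN, NE) = 90.00° ✓; |AN| = 4.400 ✓; bearing(A→R) − bearing(A→N) = 148.0° ✓; |AR| = 4.400 ✓; ∠(AR, RF) = 90.00° ✓; |RF| = 23.10 ✗.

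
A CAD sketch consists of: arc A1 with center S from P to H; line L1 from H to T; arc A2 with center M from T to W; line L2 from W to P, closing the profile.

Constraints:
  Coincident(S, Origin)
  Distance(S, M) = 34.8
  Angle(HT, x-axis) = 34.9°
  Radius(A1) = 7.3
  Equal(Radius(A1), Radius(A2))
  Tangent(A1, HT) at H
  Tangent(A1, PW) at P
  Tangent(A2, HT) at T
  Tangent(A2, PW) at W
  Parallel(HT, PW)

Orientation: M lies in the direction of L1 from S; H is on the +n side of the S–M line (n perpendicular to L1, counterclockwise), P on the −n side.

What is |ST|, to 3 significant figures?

35.6

The slot axis is L1's direction at 34.9°, so u = (cos 34.9°, sin 34.9°) = (0.820, 0.572) and n = (−sin 34.9°, cos 34.9°) = (-0.572, 0.820). S is at the origin and M lies 34.8 along u from S, so M = 34.8·u = (28.5, 19.9). Tangency of A1 to both parallel lines with radius 7.3 puts H and P at S ± 7.3·n: H = (-4.18, 5.99), P = (4.18, -5.99). Equal radii place T and W the same way about M: T = M + 7.3·n = (24.4, 25.9), W = M − 7.3·n = (32.7, 13.9). Then |ST| = |T − S| = 35.6.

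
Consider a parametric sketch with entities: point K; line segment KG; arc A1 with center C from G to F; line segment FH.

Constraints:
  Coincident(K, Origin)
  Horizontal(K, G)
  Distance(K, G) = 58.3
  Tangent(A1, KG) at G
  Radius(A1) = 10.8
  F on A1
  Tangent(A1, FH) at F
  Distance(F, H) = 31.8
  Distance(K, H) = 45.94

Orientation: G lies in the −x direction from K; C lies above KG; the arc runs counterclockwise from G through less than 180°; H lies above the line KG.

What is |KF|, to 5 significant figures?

49.340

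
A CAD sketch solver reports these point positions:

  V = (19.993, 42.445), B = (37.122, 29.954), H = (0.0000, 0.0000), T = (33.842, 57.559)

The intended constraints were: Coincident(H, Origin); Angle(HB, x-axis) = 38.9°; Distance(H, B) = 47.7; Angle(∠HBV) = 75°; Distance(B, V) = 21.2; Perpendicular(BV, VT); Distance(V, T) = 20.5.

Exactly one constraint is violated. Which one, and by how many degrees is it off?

Perpendicular(BV, VT) — off by 6.40°.

H = (0.00, 0.00) ✓; HB at 38.90° ✓; |HB| = 47.70 ✓; ∠HBV = 75.00° ✓; |BV| = 21.20 ✓; ∠(BV, VT) = 96.40° ✗; |VT| = 20.50 ✓.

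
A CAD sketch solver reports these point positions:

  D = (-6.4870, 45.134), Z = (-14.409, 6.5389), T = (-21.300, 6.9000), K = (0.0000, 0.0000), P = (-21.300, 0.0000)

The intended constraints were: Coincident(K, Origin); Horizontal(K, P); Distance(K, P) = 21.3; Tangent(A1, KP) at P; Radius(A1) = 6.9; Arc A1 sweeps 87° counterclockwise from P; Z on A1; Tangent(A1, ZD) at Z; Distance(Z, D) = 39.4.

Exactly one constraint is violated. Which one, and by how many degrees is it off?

Tangent(A1, ZD) at Z — off by 8.60°.

K = (0.00, 0.00) ✓; K.y = 0.00, P.y = 0.00 ✓; |KP| = 21.30 ✓; ∠(TP, PK) = 90.00° ✓; |TP| = 6.900 ✓; bearing(T→Z) − bearing(T→P) = 87.00° ✓; |TZ| = 6.900 ✓; ∠(TZ, ZD) = 98.60° ✗; |ZD| = 39.40 ✓.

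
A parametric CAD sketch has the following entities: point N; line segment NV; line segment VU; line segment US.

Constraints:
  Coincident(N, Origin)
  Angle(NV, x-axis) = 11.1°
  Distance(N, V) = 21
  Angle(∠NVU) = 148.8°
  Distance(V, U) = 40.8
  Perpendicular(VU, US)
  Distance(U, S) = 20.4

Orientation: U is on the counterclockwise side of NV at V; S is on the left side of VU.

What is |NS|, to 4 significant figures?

59.53

N is at the origin; NV runs at 11.1° with length 21.0, so V = 21.0·(cos 11.1°, sin 11.1°) = (20.61, 4.043). ∠NVU = 148.8°, so VU runs at 11.1° + (180° − 148.8°) = 42.30° from the x-axis; with |VU| = 40.8, U = V + 40.8·(cos 42.30°, sin 42.30°) = (50.78, 31.50). VU is perpendicular to US; with |US| = 20.4 on the left of VU, S = U + 20.4·(-0.6730, 0.7396) = (37.05, 46.59). Then |NS| = |S − N| = 59.53.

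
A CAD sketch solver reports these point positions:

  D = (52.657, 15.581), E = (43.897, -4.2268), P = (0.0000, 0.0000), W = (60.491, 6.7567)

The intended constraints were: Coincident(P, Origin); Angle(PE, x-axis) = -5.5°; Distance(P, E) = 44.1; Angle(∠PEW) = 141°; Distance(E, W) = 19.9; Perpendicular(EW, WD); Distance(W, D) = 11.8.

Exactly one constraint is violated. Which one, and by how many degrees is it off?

Perpendicular(EW, WD) — off by 8.10°.

P = (0.00, 0.00) ✓; PE at -5.500° ✓; |PE| = 44.10 ✓; ∠PEW = 141.0° ✓; |EW| = 19.90 ✓; ∠(EW, WD) = 98.10° ✗; |WD| = 11.80 ✓.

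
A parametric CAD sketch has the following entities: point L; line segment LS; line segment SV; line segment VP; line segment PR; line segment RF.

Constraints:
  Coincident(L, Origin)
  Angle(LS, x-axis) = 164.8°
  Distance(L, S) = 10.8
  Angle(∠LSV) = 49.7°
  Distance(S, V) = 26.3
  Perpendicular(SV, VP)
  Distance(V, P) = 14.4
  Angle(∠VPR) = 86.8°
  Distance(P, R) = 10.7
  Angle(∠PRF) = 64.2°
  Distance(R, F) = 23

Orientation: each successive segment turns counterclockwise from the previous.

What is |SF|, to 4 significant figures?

27.50

L is at the origin; LS runs at 164.8° with length 10.8, so S = (-10.42, 2.832). ∠LSV = 49.7° gives SV at -64.90° from the x-axis; with |SV| = 26.3, V = (0.7343, -20.98). SV ⟂ VP, so VP runs at 25.10°; with |VP| = 14.4, P = (13.77, -14.88). ∠VPR = 86.8° gives PR at 118.3° from the x-axis; with |PR| = 10.7, R = (8.702, -5.455). ∠PRF = 64.2° gives RF at -125.9° from the x-axis; with |RF| = 23.0, F = (-4.785, -24.09). Then |SF| = |F − S| = 27.50.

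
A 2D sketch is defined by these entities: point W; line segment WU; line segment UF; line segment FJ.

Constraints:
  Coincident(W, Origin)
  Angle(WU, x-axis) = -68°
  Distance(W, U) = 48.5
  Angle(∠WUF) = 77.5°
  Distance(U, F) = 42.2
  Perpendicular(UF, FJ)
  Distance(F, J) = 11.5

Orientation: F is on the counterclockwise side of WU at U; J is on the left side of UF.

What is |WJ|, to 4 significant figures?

47.86

W is at the origin; WU runs at -68.0° with length 48.5, so U = 48.5·(cos -68.0°, sin -68.0°) = (18.17, -44.97). ∠WUF = 77.5°, so UF runs at -68.0° + (180° − 77.5°) = 34.50° from the x-axis; with |UF| = 42.2, F = U + 42.2·(cos 34.50°, sin 34.50°) = (52.95, -21.07). UF ⟂ FJ; with |FJ| = 11.5 on the left of UF, J = F + 11.5·(-0.5664, 0.8241) = (46.43, -11.59). Then |WJ| = |J − W| = 47.86.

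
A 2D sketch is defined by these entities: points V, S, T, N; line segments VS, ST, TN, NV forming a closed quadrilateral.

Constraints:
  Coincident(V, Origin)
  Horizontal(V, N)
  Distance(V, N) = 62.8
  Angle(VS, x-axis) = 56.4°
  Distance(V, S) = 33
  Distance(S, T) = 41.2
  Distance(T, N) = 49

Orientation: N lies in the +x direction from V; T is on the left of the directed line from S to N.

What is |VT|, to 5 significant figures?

72.286

Checks: |ST| = 41.20 ✓; |TN| = 49.00 ✓.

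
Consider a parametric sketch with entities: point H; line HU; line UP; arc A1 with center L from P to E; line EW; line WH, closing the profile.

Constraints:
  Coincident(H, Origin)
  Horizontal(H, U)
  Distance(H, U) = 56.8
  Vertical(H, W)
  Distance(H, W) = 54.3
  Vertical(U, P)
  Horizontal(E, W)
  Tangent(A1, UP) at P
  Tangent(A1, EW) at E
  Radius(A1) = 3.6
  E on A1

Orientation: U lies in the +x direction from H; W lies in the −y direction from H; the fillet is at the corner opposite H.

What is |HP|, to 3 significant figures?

76.1

H is at the origin; HU is horizontal with |HU| = 56.8 and U on the +x side, so U = (56.8, 0.00). HW is vertical with |HW| = 54.3 and W on the −y side, so W = (0.00, -54.3). The virtual corner opposite H is at (56.8, -54.3). The tangent condition forces LP to be normal to UP and A1 meets EW tangentially, so LE is at right angles to EW, with radius 3.6, so the center L sits 3.6 in from both sides at L = (53.2, -50.7). That places the tangent points at P = (56.8, -50.7) on UP and E = (53.2, -54.3) on EW. Then |HP| = |P − H| = 76.1.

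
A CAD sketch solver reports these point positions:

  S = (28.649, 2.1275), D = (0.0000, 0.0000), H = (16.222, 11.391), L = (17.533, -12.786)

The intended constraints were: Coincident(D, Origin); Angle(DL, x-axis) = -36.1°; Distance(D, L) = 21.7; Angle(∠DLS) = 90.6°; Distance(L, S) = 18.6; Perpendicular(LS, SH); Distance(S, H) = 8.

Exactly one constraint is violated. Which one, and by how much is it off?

Distance(S, H) = 8 — off by 7.50.

D = (0.00, 0.00) ✓; DL at -36.10° ✓; |DL| = 21.70 ✓; ∠DLS = 90.60° ✓; |LS| = 18.60 ✓; ∠(LS, SH) = 90.00° ✓; |SH| = 15.50 ✗.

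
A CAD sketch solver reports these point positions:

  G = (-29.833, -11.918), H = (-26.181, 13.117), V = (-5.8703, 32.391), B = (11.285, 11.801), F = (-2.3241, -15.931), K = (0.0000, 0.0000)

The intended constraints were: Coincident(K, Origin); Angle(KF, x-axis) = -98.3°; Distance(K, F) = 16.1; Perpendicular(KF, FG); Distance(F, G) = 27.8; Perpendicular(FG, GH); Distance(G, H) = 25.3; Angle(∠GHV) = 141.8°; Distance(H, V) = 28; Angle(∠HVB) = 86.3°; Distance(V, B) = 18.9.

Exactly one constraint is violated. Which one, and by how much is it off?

Distance(V, B) = 18.9 — off by 7.90.

K = (0.00, 0.00) ✓; KF at -98.30° ✓; |KF| = 16.10 ✓; ∠(KF, FG) = 90.00° ✓; |FG| = 27.80 ✓; ∠(FG, GH) = 90.00° ✓; |GH| = 25.30 ✓; ∠GHV = 141.8° ✓; |HV| = 28.00 ✓; ∠HVB = 86.30° ✓; |VB| = 26.80 ✗.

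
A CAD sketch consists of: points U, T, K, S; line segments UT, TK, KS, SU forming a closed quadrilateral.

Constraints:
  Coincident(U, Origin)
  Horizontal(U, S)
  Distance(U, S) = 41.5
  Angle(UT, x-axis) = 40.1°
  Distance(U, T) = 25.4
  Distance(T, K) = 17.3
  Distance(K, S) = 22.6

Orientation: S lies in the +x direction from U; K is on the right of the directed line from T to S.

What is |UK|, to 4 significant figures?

18.94

U is at the origin; U and S share the same y with |US| = 41.5 and S in +x, so S = (41.5, 0). UT runs at 40.1° with |UT| = 25.4, so T = (19.43, 16.36). K is determined by |TK| = 17.3 and |KS| = 22.6 together: it lies at the intersection of circle(T, 17.3) and circle(S, 22.6). With |TS| = 27.47, the foot of the radical line on TS is 9.888 from T and the perpendicular offset is √(17.3² − 9.888²) = 14.20. Taking the right-of-TS solution: K = (18.92, -0.9317).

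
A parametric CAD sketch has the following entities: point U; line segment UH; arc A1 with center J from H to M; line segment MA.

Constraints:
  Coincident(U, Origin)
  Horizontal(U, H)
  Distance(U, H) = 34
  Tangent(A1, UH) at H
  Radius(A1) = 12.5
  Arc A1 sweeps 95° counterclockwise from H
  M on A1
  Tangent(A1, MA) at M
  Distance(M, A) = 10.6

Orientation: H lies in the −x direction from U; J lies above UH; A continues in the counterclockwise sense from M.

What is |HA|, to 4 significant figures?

26.76

On A1, H sits at bearing -90° from J; a 95° counterclockwise sweep puts M at bearing 5°, so M = J + 12.5·(cos 5°, sin 5°) = (-21.55, 13.59). Since A1 is tangent to MA there, JM ⟂ MA, so MA runs along (−sin 5°, cos 5°); with |MA| = 10.6, A = (-22.47, 24.15). Then |HA| = |A − H| = 26.76.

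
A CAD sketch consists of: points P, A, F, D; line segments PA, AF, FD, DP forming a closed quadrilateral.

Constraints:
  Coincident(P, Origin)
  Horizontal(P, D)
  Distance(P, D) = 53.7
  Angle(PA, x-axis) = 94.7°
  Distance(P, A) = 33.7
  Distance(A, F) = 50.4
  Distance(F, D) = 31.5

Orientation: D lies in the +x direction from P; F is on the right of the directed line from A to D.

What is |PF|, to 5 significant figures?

25.407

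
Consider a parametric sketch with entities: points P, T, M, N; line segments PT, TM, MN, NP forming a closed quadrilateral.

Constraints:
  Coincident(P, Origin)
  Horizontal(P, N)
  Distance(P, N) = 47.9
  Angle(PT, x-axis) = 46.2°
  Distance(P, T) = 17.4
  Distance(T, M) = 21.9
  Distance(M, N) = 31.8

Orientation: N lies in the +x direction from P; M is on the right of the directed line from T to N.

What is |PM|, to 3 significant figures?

19.4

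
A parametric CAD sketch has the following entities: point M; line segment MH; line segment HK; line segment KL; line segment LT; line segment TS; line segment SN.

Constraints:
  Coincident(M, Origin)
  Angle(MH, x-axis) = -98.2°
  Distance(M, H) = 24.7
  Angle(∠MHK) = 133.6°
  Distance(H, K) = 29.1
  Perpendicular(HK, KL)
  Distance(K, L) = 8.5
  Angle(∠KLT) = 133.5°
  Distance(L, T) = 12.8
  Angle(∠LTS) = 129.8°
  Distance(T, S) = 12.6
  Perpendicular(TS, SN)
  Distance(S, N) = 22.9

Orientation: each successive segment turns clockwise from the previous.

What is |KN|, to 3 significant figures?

20.3

M is at the origin; MH runs at -98.2° with length 24.7, so H = (-3.52, -24.4). ∠MHK = 133.6° gives HK at -145° from the x-axis; with |HK| = 29.1, K = (-27.2, -41.3). The perpendicularity gives KL at right angles to HK, so KL runs at 125°; with |KL| = 8.5, L = (-32.2, -34.4). ∠KLT = 133.5° gives LT at 78.9° from the x-axis; with |LT| = 12.8, T = (-29.7, -21.8). ∠LTS = 129.8° gives TS at 28.7° from the x-axis; with |TS| = 12.6, S = (-18.7, -15.8). TS is perpendicular to SN, so SN runs at -61.3°; with |SN| = 22.9, N = (-7.65, -35.9). Then |KN| = |N − K| = 20.3.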